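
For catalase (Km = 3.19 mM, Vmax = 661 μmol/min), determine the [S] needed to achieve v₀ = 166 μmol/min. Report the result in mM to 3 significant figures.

1.07 mM

Rearranging v = Vmax[S]/(Km+[S]) gives [S] = Km·v/(Vmax − v).
[S] = 3.19 × 166 / (661 − 166) = 529.5/495.0 = 1.07 mM.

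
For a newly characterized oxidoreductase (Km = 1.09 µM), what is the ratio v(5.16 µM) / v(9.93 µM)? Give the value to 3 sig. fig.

Since Vmax cancels, v₂/v₁ = [S]₂(Km+[S]₁) / [S]₁(Km+[S]₂).
= 5.16×(1.09+9.93) / (9.93×(1.09+5.16)) = 56.86/62.06 = 0.916.

0.916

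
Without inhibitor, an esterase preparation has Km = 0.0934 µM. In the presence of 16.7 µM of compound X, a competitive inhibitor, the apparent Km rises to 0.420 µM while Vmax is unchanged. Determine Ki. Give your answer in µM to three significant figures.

Competitive: Km,app = α·Km with α = 1 + [I]/Ki.
α = Km,app/Km = 0.420/0.0934 = 4.497.
Ki = [I]/(α − 1) = 16.7/3.497 = 4.78 µM.

4.78 µM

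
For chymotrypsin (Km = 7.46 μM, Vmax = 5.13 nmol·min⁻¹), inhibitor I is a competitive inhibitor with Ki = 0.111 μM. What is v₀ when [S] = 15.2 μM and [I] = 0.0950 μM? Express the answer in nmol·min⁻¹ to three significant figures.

2.68 nmol·min⁻¹

With α = 1 + [I]/Ki = 1 + 0.0950/0.111 = 1.856, the competitive rate law is v = Vmax[S] / (αKm + [S]).
v = 5.13×15.2 / (1.856×7.46 + 15.2) = 77.98/29.04 = 2.68 nmol·min⁻¹.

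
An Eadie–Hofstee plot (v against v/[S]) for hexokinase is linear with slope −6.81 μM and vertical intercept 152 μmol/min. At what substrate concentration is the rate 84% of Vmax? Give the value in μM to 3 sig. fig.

35.8 μM

The Eadie–Hofstee slope gives Km = 6.81 μM (slope = −Km).
v/Vmax = [S]/(Km+[S]) = 0.84 ⇒ [S] = Km·0.84/(1−0.84) = 6.81 × 5.250 = 35.8 μM.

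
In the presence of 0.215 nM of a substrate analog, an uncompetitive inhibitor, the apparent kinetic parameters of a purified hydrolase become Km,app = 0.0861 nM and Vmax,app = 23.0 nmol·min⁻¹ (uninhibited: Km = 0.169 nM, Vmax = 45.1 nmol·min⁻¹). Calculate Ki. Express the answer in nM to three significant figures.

0.224 nM

Uncompetitive: Vmax,app = Vmax/α (and Km,app = Km/α) with α = 1 + [I]/Ki.
α = Vmax/Vmax,app = 45.1/23.0 = 1.961.
Since α = 1 + [I]/Ki, [I]/Ki = 1.961 − 1 = 0.9609 and Ki = 0.215/0.9609 = 0.224 nM.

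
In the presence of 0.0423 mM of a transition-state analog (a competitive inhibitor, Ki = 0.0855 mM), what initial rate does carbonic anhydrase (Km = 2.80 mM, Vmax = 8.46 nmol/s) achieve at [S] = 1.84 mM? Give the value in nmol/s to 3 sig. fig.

2.58 nmol/s

α = 1 + [I]/Ki = 1 + 0.0423/0.0855 = 1.495.
For a competitive inhibitor, Vmax is unchanged and the apparent Km becomes α·Km: Km,app = 4.19 mM, Vmax,app = 8.46 nmol/s.
v = Vmax,app·[S]/(Km,app + [S]) = 8.46 × 1.84/(4.19 + 1.84) = 2.58 nmol/s.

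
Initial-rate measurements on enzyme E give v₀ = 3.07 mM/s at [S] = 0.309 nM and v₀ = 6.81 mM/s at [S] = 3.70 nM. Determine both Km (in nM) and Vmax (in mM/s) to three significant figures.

From v = Vmax[S]/(Km+[S]), each point gives Vmax = v(Km+[S])/[S].
Equating: 3.07(Km+0.309)/0.309 = 6.81(Km+3.70)/3.70.
9.935·Km + 3.07 = 1.841·Km + 6.81, so (9.935 − 1.841)·Km = 6.81 − 3.07.
Km = 3.740/8.095 = 0.462 nM; then Vmax = 3.07(0.462+0.309)/0.309 = 7.66 mM/s.

Km = 0.462 nM; Vmax = 7.66 mM/s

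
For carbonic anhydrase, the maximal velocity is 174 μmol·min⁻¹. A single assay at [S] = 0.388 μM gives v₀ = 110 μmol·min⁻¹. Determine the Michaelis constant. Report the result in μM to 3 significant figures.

v/Vmax = 110/174 = 0.6322 = [S]/(Km+[S]).
So Km + [S] = [S]/0.6322 = 0.6137 μM, giving Km = 0.6137 − 0.388 = 0.226 μM.

0.226 μM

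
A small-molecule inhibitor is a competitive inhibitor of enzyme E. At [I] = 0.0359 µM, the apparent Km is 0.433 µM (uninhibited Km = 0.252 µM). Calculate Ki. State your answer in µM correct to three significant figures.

0.0500 µM

Competitive: Km,app = α·Km with α = 1 + [I]/Ki.
α = Km,app/Km = 0.433/0.252 = 1.718.
Since α = 1 + [I]/Ki, [I]/Ki = 1.718 − 1 = 0.7183 and Ki = 0.0359/0.7183 = 0.0500 µM.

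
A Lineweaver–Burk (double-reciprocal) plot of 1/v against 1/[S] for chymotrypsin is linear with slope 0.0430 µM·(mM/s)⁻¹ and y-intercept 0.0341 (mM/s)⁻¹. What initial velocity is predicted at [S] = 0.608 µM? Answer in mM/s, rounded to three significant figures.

The y-intercept is 1/Vmax, so Vmax = 1/0.0341 = 29.3 mM/s.
The slope is Km/Vmax, so Km = 0.0430 × 29.3 = 1.26 µM.
Then v = 29.3 × 0.608/(1.26 + 0.608) = 9.54 mM/s.

9.54 mM/s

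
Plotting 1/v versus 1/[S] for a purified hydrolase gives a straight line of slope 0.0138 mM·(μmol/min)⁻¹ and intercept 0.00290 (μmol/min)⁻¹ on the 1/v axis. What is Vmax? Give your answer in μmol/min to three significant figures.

The y-intercept of a Lineweaver–Burk plot equals 1/Vmax, so Vmax = 1/0.00290 = 345 μmol/min.

345 μmol/min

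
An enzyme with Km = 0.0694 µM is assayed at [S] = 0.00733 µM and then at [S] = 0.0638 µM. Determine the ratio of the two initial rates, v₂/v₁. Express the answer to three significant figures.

The fractional saturations are [S]/(Km+[S]) = 0.00733/0.07673 = 0.09553 and 0.0638/0.1332 = 0.4790.
v₂/v₁ is just their ratio: 0.4790/0.09553 = 5.01.

5.01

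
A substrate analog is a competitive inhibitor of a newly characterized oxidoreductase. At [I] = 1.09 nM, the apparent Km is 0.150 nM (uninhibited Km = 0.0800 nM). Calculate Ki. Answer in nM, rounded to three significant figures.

1.25 nM

Competitive: Km,app = α·Km with α = 1 + [I]/Ki.
α = Km,app/Km = 0.150/0.0800 = 1.875.
Ki = [I]/(α − 1) = 1.09/0.8750 = 1.25 nM.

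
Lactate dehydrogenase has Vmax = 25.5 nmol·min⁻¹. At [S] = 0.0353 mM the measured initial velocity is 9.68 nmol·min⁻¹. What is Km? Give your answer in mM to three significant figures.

From v = Vmax[S]/(Km+[S]), Km = [S](Vmax − v)/v.
Km = 0.0353 × (25.5 − 9.68) / 9.68 = 0.5584/9.68 = 0.0577 mM.

0.0577 mM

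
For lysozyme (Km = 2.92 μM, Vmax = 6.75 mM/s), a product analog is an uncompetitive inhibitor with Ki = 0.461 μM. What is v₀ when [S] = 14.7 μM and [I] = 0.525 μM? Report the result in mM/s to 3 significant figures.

α = 1 + [I]/Ki = 1 + 0.525/0.461 = 2.139.
For an uncompetitive inhibitor, both parameters are divided by α, giving Vmax/α and Km/α: Km,app = 1.37 μM, Vmax,app = 3.16 mM/s.
v = Vmax,app·[S]/(Km,app + [S]) = 3.16 × 14.7/(1.37 + 14.7) = 2.89 mM/s.

2.89 mM/s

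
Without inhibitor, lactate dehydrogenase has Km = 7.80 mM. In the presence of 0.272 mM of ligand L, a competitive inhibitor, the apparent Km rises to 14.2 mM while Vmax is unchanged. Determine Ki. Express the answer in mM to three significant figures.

0.332 mM

Competitive: Km,app = α·Km with α = 1 + [I]/Ki.
α = Km,app/Km = 14.2/7.80 = 1.821.
Since α = 1 + [I]/Ki, [I]/Ki = 1.821 − 1 = 0.8205 and Ki = 0.272/0.8205 = 0.332 mM.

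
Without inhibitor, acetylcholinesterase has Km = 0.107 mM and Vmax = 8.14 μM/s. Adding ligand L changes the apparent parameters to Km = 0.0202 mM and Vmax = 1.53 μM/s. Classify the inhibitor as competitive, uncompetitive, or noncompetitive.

uncompetitive

Both Km and Vmax decrease by the same factor (~5.31-fold) — characteristic of uncompetitive inhibition.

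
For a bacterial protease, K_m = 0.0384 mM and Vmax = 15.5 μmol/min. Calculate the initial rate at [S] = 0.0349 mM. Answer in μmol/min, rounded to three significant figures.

[S]/(Km+[S]) = 0.0349/0.07330 = 0.4761, the fractional saturation.
v = 0.4761 × Vmax = 0.4761 × 15.5 = 7.38 μmol/min.

7.38 μmol/min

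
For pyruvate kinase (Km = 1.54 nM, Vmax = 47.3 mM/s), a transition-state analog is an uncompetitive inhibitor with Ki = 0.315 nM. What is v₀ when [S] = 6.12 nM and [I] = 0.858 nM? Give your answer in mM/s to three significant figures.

11.9 mM/s

α = 1 + [I]/Ki = 1 + 0.858/0.315 = 3.724.
For an uncompetitive inhibitor, both parameters are divided by α, giving Vmax/α and Km/α: Km,app = 0.414 nM, Vmax,app = 12.7 mM/s.
v = Vmax,app·[S]/(Km,app + [S]) = 12.7 × 6.12/(0.414 + 6.12) = 11.9 mM/s.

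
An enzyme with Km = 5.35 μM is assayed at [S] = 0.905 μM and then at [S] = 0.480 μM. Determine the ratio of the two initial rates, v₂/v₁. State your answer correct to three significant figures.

0.569

The fractional saturations are [S]/(Km+[S]) = 0.905/6.255 = 0.1447 and 0.480/5.830 = 0.08233.
v₂/v₁ is just their ratio: 0.08233/0.1447 = 0.569.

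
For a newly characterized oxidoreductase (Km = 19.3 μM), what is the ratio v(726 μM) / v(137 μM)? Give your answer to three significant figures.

The fractional saturations are [S]/(Km+[S]) = 137/156.3 = 0.8765 and 726/745.3 = 0.9741.
v₂/v₁ is just their ratio: 0.9741/0.8765 = 1.11.

1.11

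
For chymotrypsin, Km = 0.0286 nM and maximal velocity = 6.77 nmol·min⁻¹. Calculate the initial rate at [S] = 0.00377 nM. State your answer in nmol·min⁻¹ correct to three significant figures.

v = Vmax·[S]/(Km + [S]) = 6.77 × 0.00377 / (0.0286 + 0.00377)
  = 0.02552 / 0.03237 = 0.788 nmol·min⁻¹.

0.788 nmol·min⁻¹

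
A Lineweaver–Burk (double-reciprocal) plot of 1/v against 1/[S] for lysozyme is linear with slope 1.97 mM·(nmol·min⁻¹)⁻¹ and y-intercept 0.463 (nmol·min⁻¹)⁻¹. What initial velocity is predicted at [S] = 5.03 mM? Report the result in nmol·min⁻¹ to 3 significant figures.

The y-intercept is 1/Vmax, so Vmax = 1/0.463 = 2.16 nmol·min⁻¹.
The slope is Km/Vmax, so Km = 1.97 × 2.16 = 4.25 mM.
Then v = 2.16 × 5.03/(4.25 + 5.03) = 1.17 nmol·min⁻¹.

1.17 nmol·min⁻¹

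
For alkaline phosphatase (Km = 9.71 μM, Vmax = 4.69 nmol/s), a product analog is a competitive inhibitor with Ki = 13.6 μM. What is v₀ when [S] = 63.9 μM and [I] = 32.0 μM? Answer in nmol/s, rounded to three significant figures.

3.11 nmol/s

With α = 1 + [I]/Ki = 1 + 32.0/13.6 = 3.353, the competitive rate law is v = Vmax[S] / (αKm + [S]).
v = 4.69×63.9 / (3.353×9.71 + 63.9) = 299.7/96.46 = 3.11 nmol/s.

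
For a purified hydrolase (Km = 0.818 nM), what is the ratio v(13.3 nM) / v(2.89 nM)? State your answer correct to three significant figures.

1.21

The fractional saturations are [S]/(Km+[S]) = 2.89/3.708 = 0.7794 and 13.3/14.12 = 0.9421.
v₂/v₁ is just their ratio: 0.9421/0.7794 = 1.21.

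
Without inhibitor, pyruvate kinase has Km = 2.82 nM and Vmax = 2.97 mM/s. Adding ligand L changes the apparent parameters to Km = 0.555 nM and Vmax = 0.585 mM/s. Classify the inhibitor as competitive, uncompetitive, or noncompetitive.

uncompetitive

Both Km and Vmax decrease by the same factor (~5.08-fold) — characteristic of uncompetitive inhibition.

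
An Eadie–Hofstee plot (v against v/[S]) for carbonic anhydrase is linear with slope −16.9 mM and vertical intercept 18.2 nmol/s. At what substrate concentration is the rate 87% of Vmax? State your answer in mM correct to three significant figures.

113 mM

The Eadie–Hofstee slope gives Km = 16.9 mM (slope = −Km).
v/Vmax = [S]/(Km+[S]) = 0.87 ⇒ [S] = Km·0.87/(1−0.87) = 16.9 × 6.692 = 113 mM.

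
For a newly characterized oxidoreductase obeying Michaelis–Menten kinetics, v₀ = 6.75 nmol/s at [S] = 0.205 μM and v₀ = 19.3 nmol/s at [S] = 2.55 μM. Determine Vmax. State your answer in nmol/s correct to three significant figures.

From v = Vmax[S]/(Km+[S]), each point gives Vmax = v(Km+[S])/[S].
Equating: 6.75(Km+0.205)/0.205 = 19.3(Km+2.55)/2.55.
32.93·Km + 6.75 = 7.569·Km + 19.3, so (32.93 − 7.569)·Km = 19.3 − 6.75.
Km = 12.55/25.36 = 0.495 μM; then Vmax = 6.75(0.495+0.205)/0.205 = 23.0 nmol/s.

23.0 nmol/s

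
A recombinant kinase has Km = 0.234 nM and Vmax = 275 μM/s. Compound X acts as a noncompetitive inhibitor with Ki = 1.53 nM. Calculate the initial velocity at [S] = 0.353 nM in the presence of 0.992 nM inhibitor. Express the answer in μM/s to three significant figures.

α = 1 + [I]/Ki = 1 + 0.992/1.53 = 1.648.
For a noncompetitive inhibitor, Vmax is reduced to Vmax/α while Km is unchanged: Km,app = 0.234 nM, Vmax,app = 167 μM/s.
v = Vmax,app·[S]/(Km,app + [S]) = 167 × 0.353/(0.234 + 0.353) = 100 μM/s.

100 μM/s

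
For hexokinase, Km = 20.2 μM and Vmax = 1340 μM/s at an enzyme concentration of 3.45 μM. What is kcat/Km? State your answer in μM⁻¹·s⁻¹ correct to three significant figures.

19.2 μM⁻¹·s⁻¹

kcat = Vmax/[E]total = 1340/3.45 = 388 s⁻¹.
kcat/Km = 388/20.2 = 19.2 μM⁻¹·s⁻¹.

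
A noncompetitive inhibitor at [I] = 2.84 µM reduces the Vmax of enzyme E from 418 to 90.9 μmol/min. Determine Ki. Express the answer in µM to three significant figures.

0.789 µM

Noncompetitive: Vmax,app = Vmax/α with α = 1 + [I]/Ki.
α = Vmax/Vmax,app = 418/90.9 = 4.598.
Since α = 1 + [I]/Ki, [I]/Ki = 4.598 − 1 = 3.598 and Ki = 2.84/3.598 = 0.789 µM.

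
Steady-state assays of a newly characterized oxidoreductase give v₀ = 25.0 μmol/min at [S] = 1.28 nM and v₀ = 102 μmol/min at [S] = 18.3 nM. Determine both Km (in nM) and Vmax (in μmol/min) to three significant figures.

Km = 5.52 nM; Vmax = 133 μmol/min

In reciprocal form, 1/v = (Km/Vmax)·(1/[S]) + 1/Vmax. The two points give (1/[S], 1/v) = (0.7812, 0.04000) and (0.05464, 0.009804).
Slope = (0.04000 − 0.009804)/(0.7812 − 0.05464) = 0.04156; intercept = 0.04000 − 0.04156×0.7812 = 0.007533.
Vmax = 1/intercept = 133 μmol/min; Km = slope × Vmax = 0.04156 × 133 = 5.52 nM.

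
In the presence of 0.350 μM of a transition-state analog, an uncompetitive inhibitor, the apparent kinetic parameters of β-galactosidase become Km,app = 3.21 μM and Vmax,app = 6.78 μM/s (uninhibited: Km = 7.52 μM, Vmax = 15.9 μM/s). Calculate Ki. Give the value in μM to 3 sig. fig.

0.260 μM

Uncompetitive: Vmax,app = Vmax/α (and Km,app = Km/α) with α = 1 + [I]/Ki.
α = Vmax/Vmax,app = 15.9/6.78 = 2.345.
Since α = 1 + [I]/Ki, [I]/Ki = 2.345 − 1 = 1.345 and Ki = 0.350/1.345 = 0.260 μM.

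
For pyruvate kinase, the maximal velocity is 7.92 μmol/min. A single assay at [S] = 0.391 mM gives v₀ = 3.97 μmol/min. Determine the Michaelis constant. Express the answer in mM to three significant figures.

v/Vmax = 3.97/7.92 = 0.5013 = [S]/(Km+[S]).
So Km + [S] = [S]/0.5013 = 0.7800 mM, giving Km = 0.7800 − 0.391 = 0.389 mM.

0.389 mM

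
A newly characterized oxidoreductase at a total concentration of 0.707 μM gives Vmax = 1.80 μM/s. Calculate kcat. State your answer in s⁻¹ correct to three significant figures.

2.55 s⁻¹

kcat = Vmax/[E]total = 1.80 μM/s / 0.707 μM = 2.55 s⁻¹.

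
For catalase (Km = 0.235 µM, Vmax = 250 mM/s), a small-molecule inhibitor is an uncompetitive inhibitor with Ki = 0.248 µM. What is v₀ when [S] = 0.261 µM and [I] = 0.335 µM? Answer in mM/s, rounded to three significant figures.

With α = 1 + [I]/Ki = 1 + 0.335/0.248 = 2.351, the uncompetitive rate law is v = (Vmax/α)·[S] / (Km/α + [S]).
v = (250/2.351)×0.261 / (0.235/2.351 + 0.261) = 27.76/0.3610 = 76.9 mM/s.

76.9 mM/s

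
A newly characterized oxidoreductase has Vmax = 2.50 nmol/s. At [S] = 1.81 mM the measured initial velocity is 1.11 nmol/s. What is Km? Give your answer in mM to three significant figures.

2.27 mM

From v = Vmax[S]/(Km+[S]), Km = [S](Vmax − v)/v.
Km = 1.81 × (2.50 − 1.11) / 1.11 = 2.516/1.11 = 2.27 mM.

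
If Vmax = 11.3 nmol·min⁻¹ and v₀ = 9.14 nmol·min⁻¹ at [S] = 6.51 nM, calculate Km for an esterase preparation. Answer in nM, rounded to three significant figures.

1.54 nM

v/Vmax = 9.14/11.3 = 0.8088 = [S]/(Km+[S]).
So Km + [S] = [S]/0.8088 = 8.048 nM, giving Km = 8.048 − 6.51 = 1.54 nM.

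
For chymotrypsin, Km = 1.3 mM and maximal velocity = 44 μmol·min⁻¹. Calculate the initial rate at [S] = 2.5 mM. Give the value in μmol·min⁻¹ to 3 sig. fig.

v = Vmax·[S]/(Km + [S]) = 44 × 2.5 / (1.3 + 2.5)
  = 110.0 / 3.800 = 28.9 μmol·min⁻¹.

28.9 μmol·min⁻¹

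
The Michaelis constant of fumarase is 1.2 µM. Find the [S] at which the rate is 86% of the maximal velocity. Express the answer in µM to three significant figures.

7.37 µM

v/Vmax = [S]/(Km+[S]) = 0.86, so [S] = Km·0.86/(1 − 0.86) = 1.2 × 6.143.
[S] = 7.37 µM.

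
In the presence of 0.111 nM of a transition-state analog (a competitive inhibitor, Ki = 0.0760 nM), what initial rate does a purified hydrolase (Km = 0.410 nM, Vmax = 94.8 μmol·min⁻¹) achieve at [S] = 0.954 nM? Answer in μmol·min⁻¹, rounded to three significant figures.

With α = 1 + [I]/Ki = 1 + 0.111/0.0760 = 2.461, the competitive rate law is v = Vmax[S] / (αKm + [S]).
v = 94.8×0.954 / (2.461×0.410 + 0.954) = 90.44/1.963 = 46.1 μmol·min⁻¹.

46.1 μmol·min⁻¹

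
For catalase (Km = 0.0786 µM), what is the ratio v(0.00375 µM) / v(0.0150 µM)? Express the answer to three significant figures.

Since Vmax cancels, v₂/v₁ = [S]₂(Km+[S]₁) / [S]₁(Km+[S]₂).
= 0.00375×(0.0786+0.0150) / (0.0150×(0.0786+0.00375)) = 0.0003510/0.001235 = 0.284.

0.284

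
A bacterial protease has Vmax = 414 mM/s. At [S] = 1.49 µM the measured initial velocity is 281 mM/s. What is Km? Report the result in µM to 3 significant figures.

v/Vmax = 281/414 = 0.6787 = [S]/(Km+[S]).
So Km + [S] = [S]/0.6787 = 2.195 µM, giving Km = 2.195 − 1.49 = 0.705 µM.

0.705 µM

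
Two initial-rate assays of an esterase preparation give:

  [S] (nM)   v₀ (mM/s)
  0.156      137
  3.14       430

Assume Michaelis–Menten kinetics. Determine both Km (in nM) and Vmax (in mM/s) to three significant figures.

Km = 0.395 nM; Vmax = 484 mM/s

In reciprocal form, 1/v = (Km/Vmax)·(1/[S]) + 1/Vmax. The two points give (1/[S], 1/v) = (6.410, 0.007299) and (0.3185, 0.002326).
Slope = (0.007299 − 0.002326)/(6.410 − 0.3185) = 0.0008165; intercept = 0.007299 − 0.0008165×6.410 = 0.002066.
Vmax = 1/intercept = 484 mM/s; Km = slope × Vmax = 0.0008165 × 484 = 0.395 nM.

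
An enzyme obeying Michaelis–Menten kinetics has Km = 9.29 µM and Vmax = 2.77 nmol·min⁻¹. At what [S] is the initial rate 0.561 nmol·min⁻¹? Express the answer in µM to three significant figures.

The required fractional saturation is v/Vmax = 0.561/2.77 = 0.2025.
Then [S]/(Km+[S]) = 0.2025 ⇒ [S] = 9.29 × 0.2025/(1 − 0.2025) = 2.36 µM.

2.36 µM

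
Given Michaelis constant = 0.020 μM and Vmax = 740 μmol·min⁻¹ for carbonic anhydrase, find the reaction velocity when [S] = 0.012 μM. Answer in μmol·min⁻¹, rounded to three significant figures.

v = Vmax·[S]/(Km + [S]) = 740 × 0.012 / (0.020 + 0.012)
  = 8.880 / 0.03200 = 278 μmol·min⁻¹.

278 μmol·min⁻¹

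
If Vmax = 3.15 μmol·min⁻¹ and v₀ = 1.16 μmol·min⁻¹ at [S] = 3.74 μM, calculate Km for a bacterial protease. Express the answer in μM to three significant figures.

v/Vmax = 1.16/3.15 = 0.3683 = [S]/(Km+[S]).
So Km + [S] = [S]/0.3683 = 10.16 μM, giving Km = 10.16 − 3.74 = 6.42 μM.

6.42 μM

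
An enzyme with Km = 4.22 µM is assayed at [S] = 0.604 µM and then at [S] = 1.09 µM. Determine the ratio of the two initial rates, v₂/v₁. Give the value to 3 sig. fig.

Since Vmax cancels, v₂/v₁ = [S]₂(Km+[S]₁) / [S]₁(Km+[S]₂).
= 1.09×(4.22+0.604) / (0.604×(4.22+1.09)) = 5.258/3.207 = 1.64.

1.64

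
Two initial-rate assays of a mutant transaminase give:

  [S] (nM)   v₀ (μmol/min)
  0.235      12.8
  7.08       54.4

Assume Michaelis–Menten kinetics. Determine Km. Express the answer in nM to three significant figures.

0.889 nM

From v = Vmax[S]/(Km+[S]), each point gives Vmax = v(Km+[S])/[S].
Equating: 12.8(Km+0.235)/0.235 = 54.4(Km+7.08)/7.08.
54.47·Km + 12.8 = 7.684·Km + 54.4, so (54.47 − 7.684)·Km = 54.4 − 12.8.
Km = 41.60/46.78 = 0.889 nM; then Vmax = 12.8(0.889+0.235)/0.235 = 61.2 μmol/min.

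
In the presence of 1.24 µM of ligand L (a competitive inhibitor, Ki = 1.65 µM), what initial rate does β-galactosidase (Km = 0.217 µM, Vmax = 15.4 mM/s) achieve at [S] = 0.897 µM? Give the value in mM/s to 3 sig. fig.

10.8 mM/s

With α = 1 + [I]/Ki = 1 + 1.24/1.65 = 1.752, the competitive rate law is v = Vmax[S] / (αKm + [S]).
v = 15.4×0.897 / (1.752×0.217 + 0.897) = 13.81/1.277 = 10.8 mM/s.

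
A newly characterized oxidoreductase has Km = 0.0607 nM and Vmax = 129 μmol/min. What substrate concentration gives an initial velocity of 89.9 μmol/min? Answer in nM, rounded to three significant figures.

0.140 nM

The required fractional saturation is v/Vmax = 89.9/129 = 0.6969.
Then [S]/(Km+[S]) = 0.6969 ⇒ [S] = 0.0607 × 0.6969/(1 − 0.6969) = 0.140 nM.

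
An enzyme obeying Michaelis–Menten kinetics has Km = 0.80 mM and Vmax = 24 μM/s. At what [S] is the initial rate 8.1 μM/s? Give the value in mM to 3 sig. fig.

0.408 mM

Rearranging v = Vmax[S]/(Km+[S]) gives [S] = Km·v/(Vmax − v).
[S] = 0.80 × 8.1 / (24 − 8.1) = 6.480/15.90 = 0.408 mM.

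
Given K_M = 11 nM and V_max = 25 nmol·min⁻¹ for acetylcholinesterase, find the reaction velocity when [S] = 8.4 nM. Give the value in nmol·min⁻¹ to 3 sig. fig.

10.8 nmol·min⁻¹

v = Vmax·[S]/(Km + [S]) = 25 × 8.4 / (11 + 8.4)
  = 210.0 / 19.40 = 10.8 nmol·min⁻¹.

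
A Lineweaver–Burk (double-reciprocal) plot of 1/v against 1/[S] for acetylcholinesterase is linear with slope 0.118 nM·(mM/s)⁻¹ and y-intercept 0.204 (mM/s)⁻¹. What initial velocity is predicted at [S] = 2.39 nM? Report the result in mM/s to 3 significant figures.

The y-intercept is 1/Vmax, so Vmax = 1/0.204 = 4.90 mM/s.
The slope is Km/Vmax, so Km = 0.118 × 4.90 = 0.578 nM.
Then v = 4.90 × 2.39/(0.578 + 2.39) = 3.95 mM/s.

3.95 mM/s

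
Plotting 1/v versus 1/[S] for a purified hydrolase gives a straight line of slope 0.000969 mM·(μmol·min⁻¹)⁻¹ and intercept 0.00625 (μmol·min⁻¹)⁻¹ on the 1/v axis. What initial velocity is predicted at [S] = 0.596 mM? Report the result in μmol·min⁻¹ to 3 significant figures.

The y-intercept is 1/Vmax, so Vmax = 1/0.00625 = 160 μmol·min⁻¹.
The slope is Km/Vmax, so Km = 0.000969 × 160 = 0.155 mM.
Then v = 160 × 0.596/(0.155 + 0.596) = 127 μmol·min⁻¹.

127 μmol·min⁻¹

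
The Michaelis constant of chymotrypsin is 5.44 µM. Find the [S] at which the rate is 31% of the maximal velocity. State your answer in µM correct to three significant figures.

v/Vmax = [S]/(Km+[S]) = 0.31, so [S] = Km·0.31/(1 − 0.31) = 5.44 × 0.4493.
[S] = 2.44 µM.

2.44 µM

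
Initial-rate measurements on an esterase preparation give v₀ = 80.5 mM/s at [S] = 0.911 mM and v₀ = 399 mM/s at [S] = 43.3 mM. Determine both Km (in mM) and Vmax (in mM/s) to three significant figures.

Km = 4.02 mM; Vmax = 436 mM/s

In reciprocal form, 1/v = (Km/Vmax)·(1/[S]) + 1/Vmax. The two points give (1/[S], 1/v) = (1.098, 0.01242) and (0.02309, 0.002506).
Slope = (0.01242 − 0.002506)/(1.098 − 0.02309) = 0.009228; intercept = 0.01242 − 0.009228×1.098 = 0.002293.
Vmax = 1/intercept = 436 mM/s; Km = slope × Vmax = 0.009228 × 436 = 4.02 mM.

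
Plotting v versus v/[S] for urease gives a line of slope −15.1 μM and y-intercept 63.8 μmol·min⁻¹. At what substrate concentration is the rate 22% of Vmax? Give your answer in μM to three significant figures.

4.26 μM

The Eadie–Hofstee slope gives Km = 15.1 μM (slope = −Km).
v/Vmax = [S]/(Km+[S]) = 0.22 ⇒ [S] = Km·0.22/(1−0.22) = 15.1 × 0.2821 = 4.26 μM.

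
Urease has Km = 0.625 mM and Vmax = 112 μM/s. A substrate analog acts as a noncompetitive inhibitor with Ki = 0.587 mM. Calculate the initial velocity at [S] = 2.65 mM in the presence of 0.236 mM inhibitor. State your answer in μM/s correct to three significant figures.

With α = 1 + [I]/Ki = 1 + 0.236/0.587 = 1.402, the noncompetitive rate law is v = (Vmax/α)·[S] / (Km + [S]).
v = (112/1.402)×2.65 / (0.625 + 2.65) = 211.7/3.275 = 64.6 μM/s.

64.6 μM/s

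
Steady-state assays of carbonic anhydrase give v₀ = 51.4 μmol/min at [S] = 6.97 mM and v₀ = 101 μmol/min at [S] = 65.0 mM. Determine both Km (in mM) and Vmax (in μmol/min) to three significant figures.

Km = 8.52 mM; Vmax = 114 μmol/min

From v = Vmax[S]/(Km+[S]), each point gives Vmax = v(Km+[S])/[S].
Equating: 51.4(Km+6.97)/6.97 = 101(Km+65.0)/65.0.
7.374·Km + 51.4 = 1.554·Km + 101, so (7.374 − 1.554)·Km = 101 − 51.4.
Km = 49.60/5.821 = 8.52 mM; then Vmax = 51.4(8.52+6.97)/6.97 = 114 μmol/min.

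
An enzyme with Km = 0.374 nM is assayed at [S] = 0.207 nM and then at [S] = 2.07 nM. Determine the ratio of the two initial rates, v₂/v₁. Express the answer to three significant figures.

2.38

The fractional saturations are [S]/(Km+[S]) = 0.207/0.5810 = 0.3563 and 2.07/2.444 = 0.8470.
v₂/v₁ is just their ratio: 0.8470/0.3563 = 2.38.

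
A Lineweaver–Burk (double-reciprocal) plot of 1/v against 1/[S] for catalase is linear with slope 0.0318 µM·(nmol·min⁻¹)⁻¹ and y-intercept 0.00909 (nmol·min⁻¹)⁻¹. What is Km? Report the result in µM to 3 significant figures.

y-intercept = 1/Vmax ⇒ Vmax = 110 nmol·min⁻¹; slope = Km/Vmax ⇒ Km = slope × Vmax.
Km = 0.0318 × 110 = 3.50 µM.

3.50 µM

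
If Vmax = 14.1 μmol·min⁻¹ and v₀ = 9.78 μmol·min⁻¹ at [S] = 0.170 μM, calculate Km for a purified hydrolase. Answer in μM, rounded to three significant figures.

0.0751 μM

From v = Vmax[S]/(Km+[S]), Km = [S](Vmax − v)/v.
Km = 0.170 × (14.1 − 9.78) / 9.78 = 0.7344/9.78 = 0.0751 μM.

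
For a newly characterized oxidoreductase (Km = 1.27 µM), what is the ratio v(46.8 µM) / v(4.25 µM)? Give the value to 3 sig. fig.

Since Vmax cancels, v₂/v₁ = [S]₂(Km+[S]₁) / [S]₁(Km+[S]₂).
= 46.8×(1.27+4.25) / (4.25×(1.27+46.8)) = 258.3/204.3 = 1.26.

1.26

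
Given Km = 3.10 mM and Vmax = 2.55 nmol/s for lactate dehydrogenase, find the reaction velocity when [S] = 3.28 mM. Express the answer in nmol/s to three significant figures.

1.31 nmol/s

v = Vmax·[S]/(Km + [S]) = 2.55 × 3.28 / (3.10 + 3.28)
  = 8.364 / 6.380 = 1.31 nmol/s.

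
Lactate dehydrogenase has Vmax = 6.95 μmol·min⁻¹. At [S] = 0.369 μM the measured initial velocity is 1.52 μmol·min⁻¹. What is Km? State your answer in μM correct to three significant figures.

v/Vmax = 1.52/6.95 = 0.2187 = [S]/(Km+[S]).
So Km + [S] = [S]/0.2187 = 1.687 μM, giving Km = 1.687 − 0.369 = 1.32 μM.

1.32 μM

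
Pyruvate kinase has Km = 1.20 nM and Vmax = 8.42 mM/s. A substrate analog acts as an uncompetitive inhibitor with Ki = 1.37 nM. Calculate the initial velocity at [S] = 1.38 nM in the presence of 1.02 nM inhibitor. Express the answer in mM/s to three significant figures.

α = 1 + [I]/Ki = 1 + 1.02/1.37 = 1.745.
For an uncompetitive inhibitor, both parameters are divided by α, giving Vmax/α and Km/α: Km,app = 0.688 nM, Vmax,app = 4.83 mM/s.
v = Vmax,app·[S]/(Km,app + [S]) = 4.83 × 1.38/(0.688 + 1.38) = 3.22 mM/s.

3.22 mM/s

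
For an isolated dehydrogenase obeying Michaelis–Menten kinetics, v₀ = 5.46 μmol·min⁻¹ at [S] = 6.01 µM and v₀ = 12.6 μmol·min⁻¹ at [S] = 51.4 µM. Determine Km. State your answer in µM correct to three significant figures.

10.8 µM

From v = Vmax[S]/(Km+[S]), each point gives Vmax = v(Km+[S])/[S].
Equating: 5.46(Km+6.01)/6.01 = 12.6(Km+51.4)/51.4.
0.9085·Km + 5.46 = 0.2451·Km + 12.6, so (0.9085 − 0.2451)·Km = 12.6 − 5.46.
Km = 7.140/0.6633 = 10.8 µM; then Vmax = 5.46(10.8+6.01)/6.01 = 15.2 μmol·min⁻¹.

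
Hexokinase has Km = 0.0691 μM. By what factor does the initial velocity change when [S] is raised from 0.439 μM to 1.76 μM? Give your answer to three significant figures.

1.11

The fractional saturations are [S]/(Km+[S]) = 0.439/0.5081 = 0.8640 and 1.76/1.829 = 0.9622.
v₂/v₁ is just their ratio: 0.9622/0.8640 = 1.11.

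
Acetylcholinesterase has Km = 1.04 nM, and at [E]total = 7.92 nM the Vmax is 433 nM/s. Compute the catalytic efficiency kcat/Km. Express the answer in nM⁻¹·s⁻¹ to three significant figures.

kcat = Vmax/[E]total = 433/7.92 = 54.7 s⁻¹.
kcat/Km = 54.7/1.04 = 52.6 nM⁻¹·s⁻¹.

52.6 nM⁻¹·s⁻¹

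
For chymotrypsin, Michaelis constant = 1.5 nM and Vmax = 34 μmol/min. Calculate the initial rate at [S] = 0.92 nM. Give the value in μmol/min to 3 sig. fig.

12.9 μmol/min

v = Vmax·[S]/(Km + [S]) = 34 × 0.92 / (1.5 + 0.92)
  = 31.28 / 2.420 = 12.9 μmol/min.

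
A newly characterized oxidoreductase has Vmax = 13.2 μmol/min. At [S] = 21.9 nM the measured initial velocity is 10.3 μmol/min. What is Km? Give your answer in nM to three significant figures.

From v = Vmax[S]/(Km+[S]), Km = [S](Vmax − v)/v.
Km = 21.9 × (13.2 − 10.3) / 10.3 = 63.51/10.3 = 6.17 nM.

6.17 nM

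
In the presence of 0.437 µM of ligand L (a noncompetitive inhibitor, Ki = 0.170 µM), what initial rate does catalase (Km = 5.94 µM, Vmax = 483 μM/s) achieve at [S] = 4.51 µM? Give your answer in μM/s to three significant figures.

With α = 1 + [I]/Ki = 1 + 0.437/0.170 = 3.571, the noncompetitive rate law is v = (Vmax/α)·[S] / (Km + [S]).
v = (483/3.571)×4.51 / (5.94 + 4.51) = 610.1/10.45 = 58.4 μM/s.

58.4 μM/s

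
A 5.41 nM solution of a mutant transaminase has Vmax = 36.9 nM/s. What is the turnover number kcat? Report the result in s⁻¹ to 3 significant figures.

6.82 s⁻¹

kcat = Vmax/[E]total = 36.9 nM/s / 5.41 nM = 6.82 s⁻¹.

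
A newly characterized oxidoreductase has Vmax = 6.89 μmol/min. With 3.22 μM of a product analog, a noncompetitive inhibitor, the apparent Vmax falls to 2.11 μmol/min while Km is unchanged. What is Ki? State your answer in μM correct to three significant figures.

1.42 μM

Noncompetitive: Vmax,app = Vmax/α with α = 1 + [I]/Ki.
α = Vmax/Vmax,app = 6.89/2.11 = 3.265.
Ki = [I]/(α − 1) = 3.22/2.265 = 1.42 μM.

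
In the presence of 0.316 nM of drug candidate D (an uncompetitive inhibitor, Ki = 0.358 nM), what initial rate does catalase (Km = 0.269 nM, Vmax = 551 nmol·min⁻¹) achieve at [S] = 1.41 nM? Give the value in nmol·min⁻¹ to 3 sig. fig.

266 nmol·min⁻¹

α = 1 + [I]/Ki = 1 + 0.316/0.358 = 1.883.
For an uncompetitive inhibitor, both parameters are divided by α, giving Vmax/α and Km/α: Km,app = 0.143 nM, Vmax,app = 293 nmol·min⁻¹.
v = Vmax,app·[S]/(Km,app + [S]) = 293 × 1.41/(0.143 + 1.41) = 266 nmol·min⁻¹.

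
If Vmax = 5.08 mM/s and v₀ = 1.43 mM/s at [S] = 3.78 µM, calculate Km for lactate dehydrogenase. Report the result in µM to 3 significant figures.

9.65 µM

v/Vmax = 1.43/5.08 = 0.2815 = [S]/(Km+[S]).
So Km + [S] = [S]/0.2815 = 13.43 µM, giving Km = 13.43 − 3.78 = 9.65 µM.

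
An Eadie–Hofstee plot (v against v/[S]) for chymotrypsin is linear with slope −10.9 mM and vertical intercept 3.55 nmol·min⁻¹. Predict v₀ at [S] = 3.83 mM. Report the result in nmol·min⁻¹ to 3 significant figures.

In the Eadie–Hofstee form v = Vmax − Km·(v/[S]), the slope is −Km and the intercept is Vmax, so Km = 10.9 mM and Vmax = 3.55 nmol·min⁻¹.
v = 3.55 × 3.83/(10.9 + 3.83) = 0.923 nmol·min⁻¹.

0.923 nmol·min⁻¹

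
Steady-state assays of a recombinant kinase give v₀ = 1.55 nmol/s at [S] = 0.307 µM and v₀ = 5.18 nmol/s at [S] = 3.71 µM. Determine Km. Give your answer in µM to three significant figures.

0.994 µM

In reciprocal form, 1/v = (Km/Vmax)·(1/[S]) + 1/Vmax. The two points give (1/[S], 1/v) = (3.257, 0.6452) and (0.2695, 0.1931).
Slope = (0.6452 − 0.1931)/(3.257 − 0.2695) = 0.1513; intercept = 0.6452 − 0.1513×3.257 = 0.1523.
Vmax = 1/intercept = 6.57 nmol/s; Km = slope × Vmax = 0.1513 × 6.57 = 0.994 µM.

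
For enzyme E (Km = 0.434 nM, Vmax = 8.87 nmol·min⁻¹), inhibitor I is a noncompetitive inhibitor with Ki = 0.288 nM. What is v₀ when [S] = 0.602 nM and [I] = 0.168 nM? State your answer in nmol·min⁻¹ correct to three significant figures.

3.26 nmol·min⁻¹

α = 1 + [I]/Ki = 1 + 0.168/0.288 = 1.583.
For a noncompetitive inhibitor, Vmax is reduced to Vmax/α while Km is unchanged: Km,app = 0.434 nM, Vmax,app = 5.60 nmol·min⁻¹.
v = Vmax,app·[S]/(Km,app + [S]) = 5.60 × 0.602/(0.434 + 0.602) = 3.26 nmol·min⁻¹.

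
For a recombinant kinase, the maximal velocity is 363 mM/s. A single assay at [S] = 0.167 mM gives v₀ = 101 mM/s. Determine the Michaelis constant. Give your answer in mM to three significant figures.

0.433 mM

v/Vmax = 101/363 = 0.2782 = [S]/(Km+[S]).
So Km + [S] = [S]/0.2782 = 0.6002 mM, giving Km = 0.6002 − 0.167 = 0.433 mM.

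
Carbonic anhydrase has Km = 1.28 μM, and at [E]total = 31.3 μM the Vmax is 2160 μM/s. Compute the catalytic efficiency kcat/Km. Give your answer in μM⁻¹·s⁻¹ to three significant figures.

kcat = Vmax/[E]total = 2160/31.3 = 69.0 s⁻¹.
kcat/Km = 69.0/1.28 = 53.9 μM⁻¹·s⁻¹.

53.9 μM⁻¹·s⁻¹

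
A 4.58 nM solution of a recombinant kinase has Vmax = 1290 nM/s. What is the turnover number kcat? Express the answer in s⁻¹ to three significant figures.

282 s⁻¹

kcat = Vmax/[E]total = 1290 nM/s / 4.58 nM = 282 s⁻¹.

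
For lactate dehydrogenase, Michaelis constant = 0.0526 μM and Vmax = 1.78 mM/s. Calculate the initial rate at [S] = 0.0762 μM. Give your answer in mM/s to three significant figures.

v = Vmax·[S]/(Km + [S]) = 1.78 × 0.0762 / (0.0526 + 0.0762)
  = 0.1356 / 0.1288 = 1.05 mM/s.

1.05 mM/s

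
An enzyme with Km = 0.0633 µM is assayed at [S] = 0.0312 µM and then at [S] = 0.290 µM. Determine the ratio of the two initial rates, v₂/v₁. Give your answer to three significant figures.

2.49

The fractional saturations are [S]/(Km+[S]) = 0.0312/0.09450 = 0.3302 and 0.290/0.3533 = 0.8208.
v₂/v₁ is just their ratio: 0.8208/0.3302 = 2.49.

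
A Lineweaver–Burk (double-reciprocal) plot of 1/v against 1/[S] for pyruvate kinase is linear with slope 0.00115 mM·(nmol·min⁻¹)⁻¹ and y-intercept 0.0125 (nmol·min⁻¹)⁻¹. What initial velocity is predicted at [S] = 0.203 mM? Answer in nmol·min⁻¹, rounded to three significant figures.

The y-intercept is 1/Vmax, so Vmax = 1/0.0125 = 80.0 nmol·min⁻¹.
The slope is Km/Vmax, so Km = 0.00115 × 80.0 = 0.0920 mM.
Then v = 80.0 × 0.203/(0.0920 + 0.203) = 55.1 nmol·min⁻¹.

55.1 nmol·min⁻¹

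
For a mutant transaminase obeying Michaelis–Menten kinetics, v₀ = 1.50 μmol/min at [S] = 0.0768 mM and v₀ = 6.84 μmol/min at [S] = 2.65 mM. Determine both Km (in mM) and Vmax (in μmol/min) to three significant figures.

Km = 0.315 mM; Vmax = 7.65 μmol/min

In reciprocal form, 1/v = (Km/Vmax)·(1/[S]) + 1/Vmax. The two points give (1/[S], 1/v) = (13.02, 0.6667) and (0.3774, 0.1462).
Slope = (0.6667 − 0.1462)/(13.02 − 0.3774) = 0.04116; intercept = 0.6667 − 0.04116×13.02 = 0.1307.
Vmax = 1/intercept = 7.65 μmol/min; Km = slope × Vmax = 0.04116 × 7.65 = 0.315 mM.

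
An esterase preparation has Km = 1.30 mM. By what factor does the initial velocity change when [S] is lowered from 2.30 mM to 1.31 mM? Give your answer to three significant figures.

The fractional saturations are [S]/(Km+[S]) = 2.30/3.600 = 0.6389 and 1.31/2.610 = 0.5019.
v₂/v₁ is just their ratio: 0.5019/0.6389 = 0.786.

0.786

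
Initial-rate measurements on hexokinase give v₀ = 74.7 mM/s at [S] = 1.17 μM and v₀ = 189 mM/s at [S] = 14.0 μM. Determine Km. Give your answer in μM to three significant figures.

2.27 μM

From v = Vmax[S]/(Km+[S]), each point gives Vmax = v(Km+[S])/[S].
Equating: 74.7(Km+1.17)/1.17 = 189(Km+14.0)/14.0.
63.85·Km + 74.7 = 13.50·Km + 189, so (63.85 − 13.50)·Km = 189 − 74.7.
Km = 114.3/50.35 = 2.27 μM; then Vmax = 74.7(2.27+1.17)/1.17 = 220 mM/s.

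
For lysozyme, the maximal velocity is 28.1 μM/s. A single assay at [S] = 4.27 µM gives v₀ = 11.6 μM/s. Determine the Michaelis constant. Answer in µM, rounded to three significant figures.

6.07 µM

From v = Vmax[S]/(Km+[S]), Km = [S](Vmax − v)/v.
Km = 4.27 × (28.1 − 11.6) / 11.6 = 70.46/11.6 = 6.07 µM.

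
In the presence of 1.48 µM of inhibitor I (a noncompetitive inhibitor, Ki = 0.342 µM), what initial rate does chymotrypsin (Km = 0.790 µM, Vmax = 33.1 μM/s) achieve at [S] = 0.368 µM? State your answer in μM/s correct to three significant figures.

With α = 1 + [I]/Ki = 1 + 1.48/0.342 = 5.327, the noncompetitive rate law is v = (Vmax/α)·[S] / (Km + [S]).
v = (33.1/5.327)×0.368 / (0.790 + 0.368) = 2.286/1.158 = 1.97 μM/s.

1.97 μM/s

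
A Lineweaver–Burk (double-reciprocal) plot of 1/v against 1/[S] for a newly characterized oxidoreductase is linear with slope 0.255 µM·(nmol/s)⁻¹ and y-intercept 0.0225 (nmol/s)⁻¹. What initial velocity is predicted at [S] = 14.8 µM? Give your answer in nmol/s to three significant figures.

25.2 nmol/s

The y-intercept is 1/Vmax, so Vmax = 1/0.0225 = 44.4 nmol/s.
The slope is Km/Vmax, so Km = 0.255 × 44.4 = 11.3 µM.
Then v = 44.4 × 14.8/(11.3 + 14.8) = 25.2 nmol/s.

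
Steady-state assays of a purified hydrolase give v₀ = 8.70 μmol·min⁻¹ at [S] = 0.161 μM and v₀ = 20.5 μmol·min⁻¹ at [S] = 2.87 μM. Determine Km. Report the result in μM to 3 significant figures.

From v = Vmax[S]/(Km+[S]), each point gives Vmax = v(Km+[S])/[S].
Equating: 8.70(Km+0.161)/0.161 = 20.5(Km+2.87)/2.87.
54.04·Km + 8.70 = 7.143·Km + 20.5, so (54.04 − 7.143)·Km = 20.5 − 8.70.
Km = 11.80/46.89 = 0.252 μM; then Vmax = 8.70(0.252+0.161)/0.161 = 22.3 μmol·min⁻¹.

0.252 μM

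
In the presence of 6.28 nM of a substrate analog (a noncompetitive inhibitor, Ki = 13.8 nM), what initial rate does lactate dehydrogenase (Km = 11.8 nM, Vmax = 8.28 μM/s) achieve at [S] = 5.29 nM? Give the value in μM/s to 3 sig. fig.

1.76 μM/s

α = 1 + [I]/Ki = 1 + 6.28/13.8 = 1.455.
For a noncompetitive inhibitor, Vmax is reduced to Vmax/α while Km is unchanged: Km,app = 11.8 nM, Vmax,app = 5.69 μM/s.
v = Vmax,app·[S]/(Km,app + [S]) = 5.69 × 5.29/(11.8 + 5.29) = 1.76 μM/s.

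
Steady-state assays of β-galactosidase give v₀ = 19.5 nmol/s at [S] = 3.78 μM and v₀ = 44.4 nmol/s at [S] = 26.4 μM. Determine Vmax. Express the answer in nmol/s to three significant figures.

In reciprocal form, 1/v = (Km/Vmax)·(1/[S]) + 1/Vmax. The two points give (1/[S], 1/v) = (0.2646, 0.05128) and (0.03788, 0.02252).
Slope = (0.05128 − 0.02252)/(0.2646 − 0.03788) = 0.1269; intercept = 0.05128 − 0.1269×0.2646 = 0.01772.
Vmax = 1/intercept = 56.4 nmol/s; Km = slope × Vmax = 0.1269 × 56.4 = 7.16 μM.

56.4 nmol/s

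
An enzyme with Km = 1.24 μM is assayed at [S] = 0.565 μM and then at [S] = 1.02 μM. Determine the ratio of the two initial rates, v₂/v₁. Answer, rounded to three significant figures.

1.44

Since Vmax cancels, v₂/v₁ = [S]₂(Km+[S]₁) / [S]₁(Km+[S]₂).
= 1.02×(1.24+0.565) / (0.565×(1.24+1.02)) = 1.841/1.277 = 1.44.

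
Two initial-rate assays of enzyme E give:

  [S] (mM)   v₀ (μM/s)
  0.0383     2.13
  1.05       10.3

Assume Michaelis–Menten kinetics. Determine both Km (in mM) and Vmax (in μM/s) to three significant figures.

From v = Vmax[S]/(Km+[S]), each point gives Vmax = v(Km+[S])/[S].
Equating: 2.13(Km+0.0383)/0.0383 = 10.3(Km+1.05)/1.05.
55.61·Km + 2.13 = 9.810·Km + 10.3, so (55.61 − 9.810)·Km = 10.3 − 2.13.
Km = 8.170/45.80 = 0.178 mM; then Vmax = 2.13(0.178+0.0383)/0.0383 = 12.0 μM/s.

Km = 0.178 mM; Vmax = 12.0 μM/s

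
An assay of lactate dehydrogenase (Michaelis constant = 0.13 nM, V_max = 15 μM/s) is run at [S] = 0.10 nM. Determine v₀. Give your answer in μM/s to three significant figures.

v = Vmax·[S]/(Km + [S]) = 15 × 0.10 / (0.13 + 0.10)
  = 1.500 / 0.2300 = 6.52 μM/s.

6.52 μM/s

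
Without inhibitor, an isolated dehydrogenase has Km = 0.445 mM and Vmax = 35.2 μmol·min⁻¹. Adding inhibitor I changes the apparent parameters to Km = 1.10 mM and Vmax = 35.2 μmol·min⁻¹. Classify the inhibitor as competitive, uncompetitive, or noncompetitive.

competitive

Km increases (0.445 → 1.10 mM) while Vmax is unchanged — the hallmark of competitive inhibition.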